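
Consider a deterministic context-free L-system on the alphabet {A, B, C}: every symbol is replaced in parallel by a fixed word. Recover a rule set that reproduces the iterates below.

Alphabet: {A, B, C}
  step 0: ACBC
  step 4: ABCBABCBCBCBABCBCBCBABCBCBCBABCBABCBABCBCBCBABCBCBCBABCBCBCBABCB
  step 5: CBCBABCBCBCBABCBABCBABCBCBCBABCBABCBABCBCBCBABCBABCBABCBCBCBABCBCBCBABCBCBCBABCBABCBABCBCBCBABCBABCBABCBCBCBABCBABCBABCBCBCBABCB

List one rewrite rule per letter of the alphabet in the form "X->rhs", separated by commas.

  step 4 ⇒ step 5: ABCBABCBCBCBABCBCBCBABCBCBCBABCBABCBABCBCBCBABCBCBCBABCBCBCBABCB ⇒ CB·CB·AB·CB·CB·CB·AB·CB·AB·CB·AB·CB·CB·CB·AB·CB·AB·CB·AB·CB·CB·CB·AB·CB·AB·CB·AB·CB·CB·CB·AB·CB·CB·CB·AB·CB·CB·CB·AB·CB·AB·CB·AB·CB·CB·CB·AB·CB·AB·CB·AB·CB·CB·CB·AB·CB·AB·CB·AB·CB·CB·CB·AB·CB
    A ↦ CB
    B ↦ CB
    C ↦ AB

A->CB, B->CB, C->AB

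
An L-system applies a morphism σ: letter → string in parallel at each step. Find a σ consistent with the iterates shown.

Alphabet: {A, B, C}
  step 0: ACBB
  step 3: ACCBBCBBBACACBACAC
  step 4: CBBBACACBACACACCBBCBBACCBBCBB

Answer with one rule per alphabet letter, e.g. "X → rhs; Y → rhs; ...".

A->CB, B->AC, C->B

  step 3 ⇒ step 4: ACCBBCBBBACACBACAC ⇒ CB·B·B·AC·AC·B·AC·AC·AC·CB·B·CB·B·AC·CB·B·CB·B
    A ↦ CB
    B ↦ AC
    C ↦ B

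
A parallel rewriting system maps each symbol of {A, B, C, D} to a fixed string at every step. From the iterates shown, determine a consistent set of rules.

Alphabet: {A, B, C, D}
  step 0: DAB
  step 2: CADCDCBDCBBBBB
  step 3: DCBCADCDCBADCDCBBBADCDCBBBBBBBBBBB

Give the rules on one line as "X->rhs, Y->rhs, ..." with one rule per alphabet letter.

A->C, B->BB, C->DCB, D->ADC

  step 2 ⇒ step 3: CADCDCBDCBBBBB ⇒ DCB·C·ADC·DCB·ADC·DCB·BB·ADC·DCB·BB·BB·BB·BB·BB
    A ↦ C
    B ↦ BB
    C ↦ DCB
    D ↦ ADC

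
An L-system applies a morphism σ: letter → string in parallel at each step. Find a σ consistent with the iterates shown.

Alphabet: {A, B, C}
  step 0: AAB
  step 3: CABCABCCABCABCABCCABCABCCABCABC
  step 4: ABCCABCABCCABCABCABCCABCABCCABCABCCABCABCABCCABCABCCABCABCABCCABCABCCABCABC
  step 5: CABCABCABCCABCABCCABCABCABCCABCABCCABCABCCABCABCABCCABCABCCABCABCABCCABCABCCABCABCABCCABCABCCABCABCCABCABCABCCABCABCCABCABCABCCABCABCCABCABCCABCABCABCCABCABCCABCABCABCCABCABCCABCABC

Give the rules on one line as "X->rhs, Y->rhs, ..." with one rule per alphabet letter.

  step 4 ⇒ step 5: ABCCABCABCCABCABCABCCABCABCCABCABCCABCABCABCCABCABCCABCABCABCCABCABCCABCABC ⇒ C·ABC·ABC·ABC·C·ABC·ABC·C·ABC·ABC·ABC·C·ABC·ABC·C·ABC·ABC·C·ABC·ABC·ABC·C·ABC·ABC·C·ABC·ABC·ABC·C·ABC·ABC·C·ABC·ABC·ABC·C·ABC·ABC·C·ABC·ABC·C·ABC·ABC·ABC·C·ABC·ABC·C·ABC·ABC·ABC·C·ABC·ABC·C·ABC·ABC·C·ABC·ABC·ABC·C·ABC·ABC·C·ABC·ABC·ABC·C·ABC·ABC·C·ABC·ABC
    A ↦ C
    B ↦ ABC
    C ↦ ABC

A->C, B->ABC, C->ABC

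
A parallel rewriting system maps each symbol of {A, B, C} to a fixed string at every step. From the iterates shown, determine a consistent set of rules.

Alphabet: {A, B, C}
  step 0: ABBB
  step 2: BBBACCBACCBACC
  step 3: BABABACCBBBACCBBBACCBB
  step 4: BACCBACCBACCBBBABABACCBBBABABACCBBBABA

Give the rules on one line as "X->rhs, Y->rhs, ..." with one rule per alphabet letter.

A->CC, B->BA, C->B

  step 3 ⇒ step 4: BABABACCBBBACCBBBACCBB ⇒ BA·CC·BA·CC·BA·CC·B·B·BA·BA·BA·CC·B·B·BA·BA·BA·CC·B·B·BA·BA
    A ↦ CC
    B ↦ BA
    C ↦ B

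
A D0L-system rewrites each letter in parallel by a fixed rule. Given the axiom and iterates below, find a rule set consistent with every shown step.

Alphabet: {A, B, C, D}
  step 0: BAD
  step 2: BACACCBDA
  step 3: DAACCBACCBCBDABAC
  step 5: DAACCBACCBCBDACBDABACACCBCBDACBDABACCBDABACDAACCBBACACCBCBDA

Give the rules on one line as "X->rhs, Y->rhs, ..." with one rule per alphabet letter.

  step 2 ⇒ step 3: BACACCBDA ⇒ DA·AC·CB·AC·CB·CB·DA·B·AC
    A ↦ AC
    B ↦ DA
    C ↦ CB
    D ↦ B

A->AC, B->DA, C->CB, D->B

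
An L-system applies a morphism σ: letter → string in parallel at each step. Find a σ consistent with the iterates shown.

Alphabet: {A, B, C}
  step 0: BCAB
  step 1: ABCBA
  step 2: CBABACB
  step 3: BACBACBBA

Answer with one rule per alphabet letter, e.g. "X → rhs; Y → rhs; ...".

A->CB, B->A, C->B

  step 2 ⇒ step 3: CBABACB ⇒ B·A·CB·A·CB·B·A
    A ↦ CB
    B ↦ A
    C ↦ B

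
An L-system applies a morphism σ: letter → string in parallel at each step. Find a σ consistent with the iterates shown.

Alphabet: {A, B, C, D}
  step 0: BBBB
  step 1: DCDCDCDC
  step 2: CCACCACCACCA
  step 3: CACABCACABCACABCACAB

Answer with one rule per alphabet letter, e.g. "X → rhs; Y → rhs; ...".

A->B, B->DC, C->CA, D->C

  step 2 ⇒ step 3: CCACCACCACCA ⇒ CA·CA·B·CA·CA·B·CA·CA·B·CA·CA·B
    A ↦ B
    C ↦ CA
  step 0 ⇒ step 1: BBBB ⇒ DC·DC·DC·DC
    B ↦ DC
  step 1 ⇒ step 2: DCDCDCDC ⇒ C·CA·C·CA·C·CA·C·CA
    D ↦ C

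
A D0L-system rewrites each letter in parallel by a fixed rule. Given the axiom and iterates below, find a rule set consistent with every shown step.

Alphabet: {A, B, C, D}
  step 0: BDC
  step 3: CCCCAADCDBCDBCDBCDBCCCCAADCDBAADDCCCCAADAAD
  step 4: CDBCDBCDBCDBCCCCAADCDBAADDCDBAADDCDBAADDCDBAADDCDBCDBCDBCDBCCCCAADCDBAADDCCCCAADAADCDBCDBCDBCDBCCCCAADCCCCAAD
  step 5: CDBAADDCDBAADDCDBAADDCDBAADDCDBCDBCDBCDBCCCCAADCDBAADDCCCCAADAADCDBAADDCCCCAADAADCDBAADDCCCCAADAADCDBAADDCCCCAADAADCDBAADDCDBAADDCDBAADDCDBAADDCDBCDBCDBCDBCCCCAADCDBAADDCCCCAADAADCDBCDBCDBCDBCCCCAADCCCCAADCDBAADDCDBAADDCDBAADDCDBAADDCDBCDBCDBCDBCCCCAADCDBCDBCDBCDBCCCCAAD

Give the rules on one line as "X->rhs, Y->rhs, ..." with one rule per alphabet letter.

  step 4 ⇒ step 5: CDBCDBCDBCDBCCCCAADCDBAADDCDBAADDCDBAADDCDBAADDCDBCDBCDBCDBCCCCAADCDBAADDCCCCAADAADCDBCDBCDBCDBCCCCAADCCCCAAD ⇒ CDB·AAD·D·CDB·AAD·D·CDB·AAD·D·CDB·AAD·D·CDB·CDB·CDB·CDB·CC·CC·AAD·CDB·AAD·D·CC·CC·AAD·AAD·CDB·AAD·D·CC·CC·AAD·AAD·CDB·AAD·D·CC·CC·AAD·AAD·CDB·AAD·D·CC·CC·AAD·AAD·CDB·AAD·D·CDB·AAD·D·CDB·AAD·D·CDB·AAD·D·CDB·CDB·CDB·CDB·CC·CC·AAD·CDB·AAD·D·CC·CC·AAD·AAD·CDB·CDB·CDB·CDB·CC·CC·AAD·CC·CC·AAD·CDB·AAD·D·CDB·AAD·D·CDB·AAD·D·CDB·AAD·D·CDB·CDB·CDB·CDB·CC·CC·AAD·CDB·CDB·CDB·CDB·CC·CC·AAD
    A ↦ CC
    B ↦ D
    C ↦ CDB
    D ↦ AAD

A->CC, B->D, C->CDB, D->AAD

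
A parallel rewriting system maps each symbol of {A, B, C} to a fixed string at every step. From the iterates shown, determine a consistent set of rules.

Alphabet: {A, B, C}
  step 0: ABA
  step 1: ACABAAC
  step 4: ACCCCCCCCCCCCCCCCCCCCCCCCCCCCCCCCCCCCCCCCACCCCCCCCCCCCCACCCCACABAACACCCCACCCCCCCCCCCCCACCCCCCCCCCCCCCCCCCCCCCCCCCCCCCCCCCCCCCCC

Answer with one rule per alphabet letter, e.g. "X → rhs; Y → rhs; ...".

  step 0 ⇒ step 1: ABA ⇒ AC·ABA·AC
    A ↦ AC
    B ↦ ABA
    C ↦ CCC  (constrained at step 1)

A->AC, B->ABA, C->CCC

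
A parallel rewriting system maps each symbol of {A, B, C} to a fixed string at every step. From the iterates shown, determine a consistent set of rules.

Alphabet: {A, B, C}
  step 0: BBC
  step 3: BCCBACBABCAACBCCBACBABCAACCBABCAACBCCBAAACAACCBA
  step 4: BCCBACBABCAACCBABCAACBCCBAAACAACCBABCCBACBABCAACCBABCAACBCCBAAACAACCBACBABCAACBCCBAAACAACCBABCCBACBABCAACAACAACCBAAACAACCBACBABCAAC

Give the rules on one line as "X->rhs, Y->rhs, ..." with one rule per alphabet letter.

A->AAC, B->BC, C->CBA

  step 3 ⇒ step 4: BCCBACBABCAACBCCBACBABCAACCBABCAACBCCBAAACAACCBA ⇒ BC·CBA·CBA·BC·AAC·CBA·BC·AAC·BC·CBA·AAC·AAC·CBA·BC·CBA·CBA·BC·AAC·CBA·BC·AAC·BC·CBA·AAC·AAC·CBA·CBA·BC·AAC·BC·CBA·AAC·AAC·CBA·BC·CBA·CBA·BC·AAC·AAC·AAC·CBA·AAC·AAC·CBA·CBA·BC·AAC
    A ↦ AAC
    B ↦ BC
    C ↦ CBA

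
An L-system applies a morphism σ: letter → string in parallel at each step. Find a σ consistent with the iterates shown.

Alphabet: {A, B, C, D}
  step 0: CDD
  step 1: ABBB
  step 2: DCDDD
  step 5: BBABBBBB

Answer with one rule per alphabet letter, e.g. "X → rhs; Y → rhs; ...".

  step 1 ⇒ step 2: ABBB ⇒ DC·D·D·D
    A ↦ DC
    B ↦ D
  step 0 ⇒ step 1: CDD ⇒ AB·B·B
    C ↦ AB
  step 0 ⇒ step 1: CDD ⇒ AB·B·B
    D ↦ B

A->DC, B->D, C->AB, D->B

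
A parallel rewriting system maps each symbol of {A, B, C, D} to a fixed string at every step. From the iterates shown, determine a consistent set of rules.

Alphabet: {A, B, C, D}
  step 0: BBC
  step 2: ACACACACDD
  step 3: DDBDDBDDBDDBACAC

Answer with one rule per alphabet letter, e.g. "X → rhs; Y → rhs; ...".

  step 2 ⇒ step 3: ACACACACDD ⇒ DD·B·DD·B·DD·B·DD·B·AC·AC
    A ↦ DD
    C ↦ B
    D ↦ AC
    B ↦ DD  (constrained at step 0)

A->DD, B->DD, C->B, D->AC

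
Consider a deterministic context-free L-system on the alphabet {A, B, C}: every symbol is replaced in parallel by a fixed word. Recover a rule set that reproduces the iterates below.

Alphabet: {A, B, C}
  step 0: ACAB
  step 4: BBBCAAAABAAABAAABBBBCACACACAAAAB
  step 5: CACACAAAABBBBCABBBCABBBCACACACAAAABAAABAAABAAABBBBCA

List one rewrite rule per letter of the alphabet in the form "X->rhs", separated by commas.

  step 4 ⇒ step 5: BBBCAAAABAAABAAABBBBCACACACAAAAB ⇒ CA·CA·CA·AAA·B·B·B·B·CA·B·B·B·CA·B·B·B·CA·CA·CA·CA·AAA·B·AAA·B·AAA·B·AAA·B·B·B·B·CA
    A ↦ B
    B ↦ CA
    C ↦ AAA

A->B, B->CA, C->AAA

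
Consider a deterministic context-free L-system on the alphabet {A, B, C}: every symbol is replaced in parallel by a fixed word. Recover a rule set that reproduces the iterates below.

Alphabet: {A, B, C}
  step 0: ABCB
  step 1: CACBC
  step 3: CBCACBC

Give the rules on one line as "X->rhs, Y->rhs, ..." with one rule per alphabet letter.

A->CA, B->C, C->B

  step 0 ⇒ step 1: ABCB ⇒ CA·C·B·C
    A ↦ CA
    B ↦ C
    C ↦ B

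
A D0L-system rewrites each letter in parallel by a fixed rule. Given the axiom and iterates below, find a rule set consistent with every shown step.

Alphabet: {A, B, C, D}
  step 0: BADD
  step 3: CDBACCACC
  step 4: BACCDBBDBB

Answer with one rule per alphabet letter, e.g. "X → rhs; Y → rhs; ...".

  step 3 ⇒ step 4: CDBACCACC ⇒ B·AC·C·D·B·B·D·B·B
    A ↦ D
    B ↦ C
    C ↦ B
    D ↦ AC

A->D, B->C, C->B, D->AC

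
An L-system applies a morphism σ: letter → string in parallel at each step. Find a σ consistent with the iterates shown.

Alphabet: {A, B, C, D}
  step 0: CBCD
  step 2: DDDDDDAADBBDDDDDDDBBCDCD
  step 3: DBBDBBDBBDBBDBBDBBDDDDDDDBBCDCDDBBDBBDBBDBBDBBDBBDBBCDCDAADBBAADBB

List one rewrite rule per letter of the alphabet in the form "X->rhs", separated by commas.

A->DDD, B->CD, C->AA, D->DBB

  step 2 ⇒ step 3: DDDDDDAADBBDDDDDDDBBCDCD ⇒ DBB·DBB·DBB·DBB·DBB·DBB·DDD·DDD·DBB·CD·CD·DBB·DBB·DBB·DBB·DBB·DBB·DBB·CD·CD·AA·DBB·AA·DBB
    A ↦ DDD
    B ↦ CD
    C ↦ AA
    D ↦ DBB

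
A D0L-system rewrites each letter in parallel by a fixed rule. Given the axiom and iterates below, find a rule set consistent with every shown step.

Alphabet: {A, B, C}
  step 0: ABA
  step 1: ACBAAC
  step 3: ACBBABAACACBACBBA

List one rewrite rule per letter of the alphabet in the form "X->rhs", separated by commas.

A->AC, B->BA, C->B

  step 0 ⇒ step 1: ABA ⇒ AC·BA·AC
    A ↦ AC
    B ↦ BA
    C ↦ B  (constrained at step 1)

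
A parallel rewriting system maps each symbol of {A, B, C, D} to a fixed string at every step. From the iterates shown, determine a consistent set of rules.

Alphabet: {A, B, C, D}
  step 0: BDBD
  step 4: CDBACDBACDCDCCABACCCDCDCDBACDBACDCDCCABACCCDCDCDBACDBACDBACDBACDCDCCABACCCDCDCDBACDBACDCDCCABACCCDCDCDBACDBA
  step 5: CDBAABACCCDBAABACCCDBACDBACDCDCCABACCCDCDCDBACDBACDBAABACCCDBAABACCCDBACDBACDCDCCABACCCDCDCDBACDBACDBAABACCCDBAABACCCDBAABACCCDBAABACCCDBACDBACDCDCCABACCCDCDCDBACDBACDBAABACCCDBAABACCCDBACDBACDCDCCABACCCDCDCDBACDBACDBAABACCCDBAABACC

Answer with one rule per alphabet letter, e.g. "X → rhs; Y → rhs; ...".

  step 4 ⇒ step 5: CDBACDBACDCDCCABACCCDCDCDBACDBACDCDCCABACCCDCDCDBACDBACDBACDBACDCDCCABACCCDCDCDBACDBACDCDCCABACCCDCDCDBACDBA ⇒ CD·BA·ABA·CC·CD·BA·ABA·CC·CD·BA·CD·BA·CD·CD·CC·ABA·CC·CD·CD·CD·BA·CD·BA·CD·BA·ABA·CC·CD·BA·ABA·CC·CD·BA·CD·BA·CD·CD·CC·ABA·CC·CD·CD·CD·BA·CD·BA·CD·BA·ABA·CC·CD·BA·ABA·CC·CD·BA·ABA·CC·CD·BA·ABA·CC·CD·BA·CD·BA·CD·CD·CC·ABA·CC·CD·CD·CD·BA·CD·BA·CD·BA·ABA·CC·CD·BA·ABA·CC·CD·BA·CD·BA·CD·CD·CC·ABA·CC·CD·CD·CD·BA·CD·BA·CD·BA·ABA·CC·CD·BA·ABA·CC
    A ↦ CC
    B ↦ ABA
    C ↦ CD
    D ↦ BA

A->CC, B->ABA, C->CD, D->BA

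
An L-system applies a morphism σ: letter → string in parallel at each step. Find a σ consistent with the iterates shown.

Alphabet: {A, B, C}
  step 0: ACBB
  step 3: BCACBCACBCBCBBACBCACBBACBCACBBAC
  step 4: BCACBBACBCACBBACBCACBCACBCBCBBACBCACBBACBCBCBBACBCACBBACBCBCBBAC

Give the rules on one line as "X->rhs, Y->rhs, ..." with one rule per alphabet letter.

  step 3 ⇒ step 4: BCACBCACBCBCBBACBCACBBACBCACBBAC ⇒ BC·AC·BB·AC·BC·AC·BB·AC·BC·AC·BC·AC·BC·BC·BB·AC·BC·AC·BB·AC·BC·BC·BB·AC·BC·AC·BB·AC·BC·BC·BB·AC
    A ↦ BB
    B ↦ BC
    C ↦ AC

A->BB, B->BC, C->AC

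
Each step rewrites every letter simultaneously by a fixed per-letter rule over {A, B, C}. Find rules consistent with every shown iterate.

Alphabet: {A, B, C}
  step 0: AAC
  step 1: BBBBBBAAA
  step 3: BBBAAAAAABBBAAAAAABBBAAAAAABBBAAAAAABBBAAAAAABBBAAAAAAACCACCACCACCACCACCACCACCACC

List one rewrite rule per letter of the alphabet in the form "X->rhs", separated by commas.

  step 0 ⇒ step 1: AAC ⇒ BBB·BBB·AAA
    A ↦ BBB
    C ↦ AAA
    B ↦ ACC  (constrained at step 1)

A->BBB, B->ACC, C->AAA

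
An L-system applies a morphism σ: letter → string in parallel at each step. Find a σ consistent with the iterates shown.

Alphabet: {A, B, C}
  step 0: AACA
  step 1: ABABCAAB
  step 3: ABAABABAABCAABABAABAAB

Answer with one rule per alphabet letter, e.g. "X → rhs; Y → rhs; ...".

A->AB, B->A, C->CA

  step 0 ⇒ step 1: AACA ⇒ AB·AB·CA·AB
    A ↦ AB
    C ↦ CA
    B ↦ A  (constrained at step 1)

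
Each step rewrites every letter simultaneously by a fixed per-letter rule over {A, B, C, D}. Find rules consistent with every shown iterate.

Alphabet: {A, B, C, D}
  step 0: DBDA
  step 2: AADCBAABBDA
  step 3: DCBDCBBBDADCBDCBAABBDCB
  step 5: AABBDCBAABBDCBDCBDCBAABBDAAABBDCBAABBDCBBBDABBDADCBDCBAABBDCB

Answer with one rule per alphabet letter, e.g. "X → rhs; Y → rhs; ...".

A->DCB, B->A, C->D, D->BB

  step 2 ⇒ step 3: AADCBAABBDA ⇒ DCB·DCB·BB·D·A·DCB·DCB·A·A·BB·DCB
    A ↦ DCB
    B ↦ A
    C ↦ D
    D ↦ BB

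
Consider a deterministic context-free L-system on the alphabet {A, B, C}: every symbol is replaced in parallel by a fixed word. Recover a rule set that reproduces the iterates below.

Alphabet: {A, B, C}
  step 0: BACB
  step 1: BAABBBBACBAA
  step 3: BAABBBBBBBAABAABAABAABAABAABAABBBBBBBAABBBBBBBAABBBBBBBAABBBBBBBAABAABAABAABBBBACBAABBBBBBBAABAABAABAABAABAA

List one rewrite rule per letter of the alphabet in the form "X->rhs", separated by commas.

  step 0 ⇒ step 1: BACB ⇒ BAA·BBB·BAC·BAA
    A ↦ BBB
    B ↦ BAA
    C ↦ BAC

A->BBB, B->BAA, C->BAC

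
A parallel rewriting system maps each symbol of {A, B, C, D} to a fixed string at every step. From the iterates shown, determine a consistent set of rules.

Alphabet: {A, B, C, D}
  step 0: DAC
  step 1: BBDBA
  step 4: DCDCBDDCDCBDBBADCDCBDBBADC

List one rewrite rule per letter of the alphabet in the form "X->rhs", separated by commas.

A->BD, B->DC, C->BA, D->B

  step 0 ⇒ step 1: DAC ⇒ B·BD·BA
    A ↦ BD
    C ↦ BA
    D ↦ B
    B ↦ DC  (constrained at step 1)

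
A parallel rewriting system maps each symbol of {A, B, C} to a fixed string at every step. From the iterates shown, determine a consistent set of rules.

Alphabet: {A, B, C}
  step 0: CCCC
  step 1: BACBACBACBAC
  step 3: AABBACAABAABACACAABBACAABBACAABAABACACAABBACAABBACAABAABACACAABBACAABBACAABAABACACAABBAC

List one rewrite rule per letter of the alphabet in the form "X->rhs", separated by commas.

A->AAB, B->AC, C->BAC

  step 0 ⇒ step 1: CCCC ⇒ BAC·BAC·BAC·BAC
    C ↦ BAC
    A ↦ AAB  (constrained at step 1)
    B ↦ AC  (constrained at step 1)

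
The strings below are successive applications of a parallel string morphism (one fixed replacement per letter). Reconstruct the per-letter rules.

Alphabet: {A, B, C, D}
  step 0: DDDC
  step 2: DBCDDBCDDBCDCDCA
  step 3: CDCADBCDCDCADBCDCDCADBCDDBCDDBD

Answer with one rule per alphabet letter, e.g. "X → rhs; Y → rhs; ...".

A->D, B->CA, C->DB, D->CD

  step 2 ⇒ step 3: DBCDDBCDDBCDCDCA ⇒ CD·CA·DB·CD·CD·CA·DB·CD·CD·CA·DB·CD·DB·CD·DB·D
    A ↦ D
    B ↦ CA
    C ↦ DB
    D ↦ CD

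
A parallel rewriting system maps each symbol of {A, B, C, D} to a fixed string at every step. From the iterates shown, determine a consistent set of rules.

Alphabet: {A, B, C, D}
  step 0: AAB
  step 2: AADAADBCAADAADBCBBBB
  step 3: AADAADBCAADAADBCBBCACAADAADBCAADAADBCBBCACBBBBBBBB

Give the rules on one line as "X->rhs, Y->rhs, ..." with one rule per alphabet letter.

  step 2 ⇒ step 3: AADAADBCAADAADBCBBBB ⇒ AAD·AAD·BC·AAD·AAD·BC·BB·CAC·AAD·AAD·BC·AAD·AAD·BC·BB·CAC·BB·BB·BB·BB
    A ↦ AAD
    B ↦ BB
    C ↦ CAC
    D ↦ BC

A->AAD, B->BB, C->CAC, D->BC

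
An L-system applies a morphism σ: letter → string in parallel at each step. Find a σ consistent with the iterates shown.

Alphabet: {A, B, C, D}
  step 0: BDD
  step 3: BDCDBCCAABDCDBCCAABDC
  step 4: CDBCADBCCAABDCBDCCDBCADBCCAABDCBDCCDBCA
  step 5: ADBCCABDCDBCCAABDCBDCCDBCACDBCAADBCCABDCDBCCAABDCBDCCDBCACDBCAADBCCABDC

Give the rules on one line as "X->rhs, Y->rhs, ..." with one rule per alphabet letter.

A->BDC, B->C, C->A, D->DBC

  step 4 ⇒ step 5: CDBCADBCCAABDCBDCCDBCADBCCAABDCBDCCDBCA ⇒ A·DBC·C·A·BDC·DBC·C·A·A·BDC·BDC·C·DBC·A·C·DBC·A·A·DBC·C·A·BDC·DBC·C·A·A·BDC·BDC·C·DBC·A·C·DBC·A·A·DBC·C·A·BDC
    A ↦ BDC
    B ↦ C
    C ↦ A
    D ↦ DBC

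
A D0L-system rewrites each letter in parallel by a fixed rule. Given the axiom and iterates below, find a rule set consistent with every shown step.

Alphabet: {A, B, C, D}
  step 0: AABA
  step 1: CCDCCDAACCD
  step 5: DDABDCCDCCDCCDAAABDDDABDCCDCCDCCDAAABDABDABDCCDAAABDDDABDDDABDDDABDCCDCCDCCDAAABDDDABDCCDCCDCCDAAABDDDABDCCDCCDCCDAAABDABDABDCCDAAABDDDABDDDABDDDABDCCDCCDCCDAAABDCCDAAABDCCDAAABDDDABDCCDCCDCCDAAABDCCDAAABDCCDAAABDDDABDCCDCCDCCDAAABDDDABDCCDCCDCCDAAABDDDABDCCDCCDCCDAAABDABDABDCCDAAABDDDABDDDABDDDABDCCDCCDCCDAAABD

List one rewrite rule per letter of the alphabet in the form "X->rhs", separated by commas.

A->CCD, B->AA, C->D, D->ABD

  step 0 ⇒ step 1: AABA ⇒ CCD·CCD·AA·CCD
    A ↦ CCD
    B ↦ AA
    C ↦ D  (constrained at step 1)
    D ↦ ABD  (constrained at step 1)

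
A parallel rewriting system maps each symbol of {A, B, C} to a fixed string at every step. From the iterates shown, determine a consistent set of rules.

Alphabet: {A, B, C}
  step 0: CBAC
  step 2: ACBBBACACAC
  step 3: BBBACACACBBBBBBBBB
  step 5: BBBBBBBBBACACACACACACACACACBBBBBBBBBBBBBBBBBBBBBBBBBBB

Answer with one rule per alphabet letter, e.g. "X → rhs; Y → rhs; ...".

A->BB, B->AC, C->B

  step 2 ⇒ step 3: ACBBBACACAC ⇒ BB·B·AC·AC·AC·BB·B·BB·B·BB·B
    A ↦ BB
    B ↦ AC
    C ↦ B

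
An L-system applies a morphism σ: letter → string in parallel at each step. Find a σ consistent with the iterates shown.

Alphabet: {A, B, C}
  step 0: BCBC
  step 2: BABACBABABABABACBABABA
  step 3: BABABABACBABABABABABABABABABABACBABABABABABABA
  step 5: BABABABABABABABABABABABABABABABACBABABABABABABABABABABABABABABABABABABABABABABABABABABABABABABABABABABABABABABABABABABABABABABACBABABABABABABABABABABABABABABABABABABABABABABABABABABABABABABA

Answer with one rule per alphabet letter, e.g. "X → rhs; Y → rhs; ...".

A->BA, B->BA, C->CBA

  step 2 ⇒ step 3: BABACBABABABABACBABABA ⇒ BA·BA·BA·BA·CBA·BA·BA·BA·BA·BA·BA·BA·BA·BA·BA·CBA·BA·BA·BA·BA·BA·BA
    A ↦ BA
    B ↦ BA
    C ↦ CBA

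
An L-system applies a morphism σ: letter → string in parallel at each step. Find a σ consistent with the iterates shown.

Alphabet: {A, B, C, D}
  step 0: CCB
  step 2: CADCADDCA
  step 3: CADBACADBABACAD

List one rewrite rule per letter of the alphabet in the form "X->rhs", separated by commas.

  step 2 ⇒ step 3: CADCADDCA ⇒ CA·D·BA·CA·D·BA·BA·CA·D
    A ↦ D
    C ↦ CA
    D ↦ BA
    B ↦ AC  (constrained at step 0)

A->D, B->AC, C->CA, D->BA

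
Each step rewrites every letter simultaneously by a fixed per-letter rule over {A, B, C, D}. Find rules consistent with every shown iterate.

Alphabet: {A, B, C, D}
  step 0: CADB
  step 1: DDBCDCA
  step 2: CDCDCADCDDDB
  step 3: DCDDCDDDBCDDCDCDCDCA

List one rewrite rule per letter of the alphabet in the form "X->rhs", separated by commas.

A->DB, B->CA, C->D, D->CD

  step 2 ⇒ step 3: CDCDCADCDDDB ⇒ D·CD·D·CD·D·DB·CD·D·CD·CD·CD·CA
    A ↦ DB
    B ↦ CA
    C ↦ D
    D ↦ CD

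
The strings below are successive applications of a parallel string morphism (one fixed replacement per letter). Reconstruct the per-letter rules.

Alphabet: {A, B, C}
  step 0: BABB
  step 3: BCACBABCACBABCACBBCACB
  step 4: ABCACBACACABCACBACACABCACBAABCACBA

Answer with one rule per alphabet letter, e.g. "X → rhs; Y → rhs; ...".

  step 3 ⇒ step 4: BCACBABCACBABCACBBCACB ⇒ A·B·CAC·B·A·CAC·A·B·CAC·B·A·CAC·A·B·CAC·B·A·A·B·CAC·B·A
    A ↦ CAC
    B ↦ A
    C ↦ B

A->CAC, B->A, C->B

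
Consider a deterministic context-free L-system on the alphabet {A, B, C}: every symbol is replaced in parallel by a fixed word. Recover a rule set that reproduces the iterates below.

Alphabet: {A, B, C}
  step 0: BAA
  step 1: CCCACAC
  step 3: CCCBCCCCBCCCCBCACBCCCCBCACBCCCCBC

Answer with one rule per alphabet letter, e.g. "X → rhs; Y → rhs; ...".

  step 0 ⇒ step 1: BAA ⇒ CCC·AC·AC
    A ↦ AC
    B ↦ CCC
    C ↦ BC  (constrained at step 1)

A->AC, B->CCC, C->BC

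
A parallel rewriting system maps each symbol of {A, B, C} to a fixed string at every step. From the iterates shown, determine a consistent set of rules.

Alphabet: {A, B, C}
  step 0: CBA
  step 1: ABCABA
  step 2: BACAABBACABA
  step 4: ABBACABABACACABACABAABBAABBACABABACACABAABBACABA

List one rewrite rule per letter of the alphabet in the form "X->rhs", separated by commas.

  step 1 ⇒ step 2: ABCABA ⇒ BA·CA·AB·BA·CA·BA
    A ↦ BA
    B ↦ CA
    C ↦ AB

A->BA, B->CA, C->AB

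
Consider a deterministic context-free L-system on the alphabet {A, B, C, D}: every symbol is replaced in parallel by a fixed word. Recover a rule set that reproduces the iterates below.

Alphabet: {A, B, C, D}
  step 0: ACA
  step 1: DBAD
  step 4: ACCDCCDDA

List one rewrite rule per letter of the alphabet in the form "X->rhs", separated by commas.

  step 0 ⇒ step 1: ACA ⇒ D·BA·D
    A ↦ D
    C ↦ BA
    B ↦ CC  (constrained at step 1)
    D ↦ A  (constrained at step 1)

A->D, B->CC, C->BA, D->A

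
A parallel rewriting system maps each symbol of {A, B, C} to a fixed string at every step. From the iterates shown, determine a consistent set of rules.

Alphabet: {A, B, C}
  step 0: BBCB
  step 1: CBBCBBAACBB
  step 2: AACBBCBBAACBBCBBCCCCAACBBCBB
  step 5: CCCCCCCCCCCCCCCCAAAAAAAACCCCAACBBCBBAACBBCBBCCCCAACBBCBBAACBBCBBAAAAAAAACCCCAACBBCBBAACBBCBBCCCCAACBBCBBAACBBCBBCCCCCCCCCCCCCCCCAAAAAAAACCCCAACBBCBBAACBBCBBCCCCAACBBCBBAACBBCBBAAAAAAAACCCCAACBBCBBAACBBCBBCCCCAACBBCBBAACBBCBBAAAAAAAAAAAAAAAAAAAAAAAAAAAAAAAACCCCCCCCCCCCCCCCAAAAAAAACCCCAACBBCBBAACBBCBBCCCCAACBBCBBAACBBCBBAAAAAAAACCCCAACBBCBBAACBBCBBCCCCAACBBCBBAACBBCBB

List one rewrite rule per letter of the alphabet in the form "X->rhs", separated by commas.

  step 1 ⇒ step 2: CBBCBBAACBB ⇒ AA·CBB·CBB·AA·CBB·CBB·CC·CC·AA·CBB·CBB
    A ↦ CC
    B ↦ CBB
    C ↦ AA

A->CC, B->CBB, C->AA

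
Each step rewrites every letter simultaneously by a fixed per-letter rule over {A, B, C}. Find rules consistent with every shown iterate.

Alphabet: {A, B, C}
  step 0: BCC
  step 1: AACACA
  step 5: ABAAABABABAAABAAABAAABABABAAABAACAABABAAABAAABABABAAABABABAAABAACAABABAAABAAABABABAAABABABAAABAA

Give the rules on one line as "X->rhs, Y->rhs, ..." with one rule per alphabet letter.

  step 0 ⇒ step 1: BCC ⇒ AA·CA·CA
    B ↦ AA
    C ↦ CA
    A ↦ AB  (constrained at step 1)

A->AB, B->AA, C->CA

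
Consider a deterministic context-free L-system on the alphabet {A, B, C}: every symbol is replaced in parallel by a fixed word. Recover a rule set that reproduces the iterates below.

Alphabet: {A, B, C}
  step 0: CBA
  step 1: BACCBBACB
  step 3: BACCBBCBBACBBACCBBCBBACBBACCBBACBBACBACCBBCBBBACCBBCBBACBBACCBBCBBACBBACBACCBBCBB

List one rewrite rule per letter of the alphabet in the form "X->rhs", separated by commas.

A->ACB, B->CBB, C->BAC

  step 0 ⇒ step 1: CBA ⇒ BAC·CBB·ACB
    A ↦ ACB
    B ↦ CBB
    C ↦ BAC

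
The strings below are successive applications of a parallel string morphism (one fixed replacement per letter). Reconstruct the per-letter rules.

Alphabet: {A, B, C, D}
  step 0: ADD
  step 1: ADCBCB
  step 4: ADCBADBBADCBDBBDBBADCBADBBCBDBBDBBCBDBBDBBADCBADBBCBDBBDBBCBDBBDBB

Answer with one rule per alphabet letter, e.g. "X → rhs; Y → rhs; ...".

  step 0 ⇒ step 1: ADD ⇒ AD·CB·CB
    A ↦ AD
    D ↦ CB
    B ↦ DBB  (constrained at step 1)
    C ↦ A  (constrained at step 1)

A->AD, B->DBB, C->A, D->CB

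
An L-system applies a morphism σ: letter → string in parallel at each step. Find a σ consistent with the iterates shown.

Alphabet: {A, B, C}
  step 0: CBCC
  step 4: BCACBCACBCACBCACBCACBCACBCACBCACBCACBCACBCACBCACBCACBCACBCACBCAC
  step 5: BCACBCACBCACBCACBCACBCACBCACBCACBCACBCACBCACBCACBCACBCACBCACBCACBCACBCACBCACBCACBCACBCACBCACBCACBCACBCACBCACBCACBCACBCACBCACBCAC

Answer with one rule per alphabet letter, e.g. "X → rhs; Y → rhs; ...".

A->BC, B->BC, C->AC

  step 4 ⇒ step 5: BCACBCACBCACBCACBCACBCACBCACBCACBCACBCACBCACBCACBCACBCACBCACBCAC ⇒ BC·AC·BC·AC·BC·AC·BC·AC·BC·AC·BC·AC·BC·AC·BC·AC·BC·AC·BC·AC·BC·AC·BC·AC·BC·AC·BC·AC·BC·AC·BC·AC·BC·AC·BC·AC·BC·AC·BC·AC·BC·AC·BC·AC·BC·AC·BC·AC·BC·AC·BC·AC·BC·AC·BC·AC·BC·AC·BC·AC·BC·AC·BC·AC
    A ↦ BC
    B ↦ BC
    C ↦ AC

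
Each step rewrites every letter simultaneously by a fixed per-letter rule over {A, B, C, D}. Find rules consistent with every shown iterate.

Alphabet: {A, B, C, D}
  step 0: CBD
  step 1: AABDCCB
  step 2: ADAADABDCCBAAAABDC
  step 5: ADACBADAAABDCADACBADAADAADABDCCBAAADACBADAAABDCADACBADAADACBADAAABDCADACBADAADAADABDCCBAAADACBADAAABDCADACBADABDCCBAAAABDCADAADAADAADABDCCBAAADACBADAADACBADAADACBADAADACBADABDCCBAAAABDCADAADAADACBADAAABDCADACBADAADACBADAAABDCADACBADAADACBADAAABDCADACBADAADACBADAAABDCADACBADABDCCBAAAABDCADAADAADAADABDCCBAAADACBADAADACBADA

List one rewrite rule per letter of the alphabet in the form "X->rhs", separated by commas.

A->ADA, B->BDC, C->AA, D->CB

  step 1 ⇒ step 2: AABDCCB ⇒ ADA·ADA·BDC·CB·AA·AA·BDC
    A ↦ ADA
    B ↦ BDC
    C ↦ AA
    D ↦ CB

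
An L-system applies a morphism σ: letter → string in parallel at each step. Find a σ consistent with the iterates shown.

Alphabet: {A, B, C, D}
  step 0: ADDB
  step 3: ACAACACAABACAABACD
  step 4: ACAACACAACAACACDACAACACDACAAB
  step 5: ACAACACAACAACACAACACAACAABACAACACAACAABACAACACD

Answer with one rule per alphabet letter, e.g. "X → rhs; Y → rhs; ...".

A->AC, B->D, C->A, D->AB

  step 4 ⇒ step 5: ACAACACAACAACACDACAACACDACAAB ⇒ AC·A·AC·AC·A·AC·A·AC·AC·A·AC·AC·A·AC·A·AB·AC·A·AC·AC·A·AC·A·AB·AC·A·AC·AC·D
    A ↦ AC
    B ↦ D
    C ↦ A
    D ↦ AB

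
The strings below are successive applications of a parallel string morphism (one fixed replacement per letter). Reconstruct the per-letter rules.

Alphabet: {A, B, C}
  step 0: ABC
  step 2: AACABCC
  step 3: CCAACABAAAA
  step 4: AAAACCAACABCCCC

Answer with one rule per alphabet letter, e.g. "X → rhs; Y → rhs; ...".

  step 3 ⇒ step 4: CCAACABAAAA ⇒ AA·AA·C·C·AA·C·AB·C·C·C·C
    A ↦ C
    B ↦ AB
    C ↦ AA

A->C, B->AB, C->AA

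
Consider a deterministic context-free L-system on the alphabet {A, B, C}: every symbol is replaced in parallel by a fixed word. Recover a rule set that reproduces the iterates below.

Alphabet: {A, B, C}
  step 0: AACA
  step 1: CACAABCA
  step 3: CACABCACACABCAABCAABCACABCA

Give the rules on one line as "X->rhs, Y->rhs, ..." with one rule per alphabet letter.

A->CA, B->C, C->AB

  step 0 ⇒ step 1: AACA ⇒ CA·CA·AB·CA
    A ↦ CA
    C ↦ AB
    B ↦ C  (constrained at step 1)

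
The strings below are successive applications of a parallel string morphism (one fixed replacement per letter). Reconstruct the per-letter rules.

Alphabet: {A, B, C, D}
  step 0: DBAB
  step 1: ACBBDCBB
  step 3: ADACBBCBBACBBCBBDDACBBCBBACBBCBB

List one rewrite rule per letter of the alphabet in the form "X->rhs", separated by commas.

  step 0 ⇒ step 1: DBAB ⇒ A·CBB·D·CBB
    A ↦ D
    B ↦ CBB
    D ↦ A
    C ↦ A  (constrained at step 1)

A->D, B->CBB, C->A, D->A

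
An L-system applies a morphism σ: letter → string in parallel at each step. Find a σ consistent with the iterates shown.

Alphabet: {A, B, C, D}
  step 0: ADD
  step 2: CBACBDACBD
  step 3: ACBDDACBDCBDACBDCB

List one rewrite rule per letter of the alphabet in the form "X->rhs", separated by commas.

A->D, B->BD, C->AC, D->CB

  step 2 ⇒ step 3: CBACBDACBD ⇒ AC·BD·D·AC·BD·CB·D·AC·BD·CB
    A ↦ D
    B ↦ BD
    C ↦ AC
    D ↦ CB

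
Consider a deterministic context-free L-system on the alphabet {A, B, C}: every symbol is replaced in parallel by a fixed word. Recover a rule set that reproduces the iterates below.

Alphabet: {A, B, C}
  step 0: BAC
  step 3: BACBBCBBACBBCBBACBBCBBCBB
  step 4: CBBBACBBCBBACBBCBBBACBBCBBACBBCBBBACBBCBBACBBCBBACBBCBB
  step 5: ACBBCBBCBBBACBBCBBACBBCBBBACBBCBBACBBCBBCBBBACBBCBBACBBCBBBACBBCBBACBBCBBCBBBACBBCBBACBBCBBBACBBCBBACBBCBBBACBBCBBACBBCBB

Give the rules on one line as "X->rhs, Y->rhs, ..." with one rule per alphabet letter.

A->B, B->CBB, C->A

  step 4 ⇒ step 5: CBBBACBBCBBACBBCBBBACBBCBBACBBCBBBACBBCBBACBBCBBACBBCBB ⇒ A·CBB·CBB·CBB·B·A·CBB·CBB·A·CBB·CBB·B·A·CBB·CBB·A·CBB·CBB·CBB·B·A·CBB·CBB·A·CBB·CBB·B·A·CBB·CBB·A·CBB·CBB·CBB·B·A·CBB·CBB·A·CBB·CBB·B·A·CBB·CBB·A·CBB·CBB·B·A·CBB·CBB·A·CBB·CBB
    A ↦ B
    B ↦ CBB
    C ↦ A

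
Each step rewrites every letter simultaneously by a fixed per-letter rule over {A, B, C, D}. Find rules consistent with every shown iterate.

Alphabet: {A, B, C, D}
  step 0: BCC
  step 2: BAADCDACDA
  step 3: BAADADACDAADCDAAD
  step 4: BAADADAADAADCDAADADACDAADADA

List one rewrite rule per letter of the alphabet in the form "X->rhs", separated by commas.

A->AD, B->BA, C->CD, D->A

  step 3 ⇒ step 4: BAADADACDAADCDAAD ⇒ BA·AD·AD·A·AD·A·AD·CD·A·AD·AD·A·CD·A·AD·AD·A
    A ↦ AD
    B ↦ BA
    C ↦ CD
    D ↦ A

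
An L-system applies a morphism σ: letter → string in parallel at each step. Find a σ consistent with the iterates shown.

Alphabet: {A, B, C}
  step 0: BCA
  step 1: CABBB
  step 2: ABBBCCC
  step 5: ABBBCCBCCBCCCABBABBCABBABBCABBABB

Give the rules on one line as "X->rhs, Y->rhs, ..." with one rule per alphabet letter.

A->B, B->C, C->ABB

  step 1 ⇒ step 2: CABBB ⇒ ABB·B·C·C·C
    A ↦ B
    B ↦ C
    C ↦ ABB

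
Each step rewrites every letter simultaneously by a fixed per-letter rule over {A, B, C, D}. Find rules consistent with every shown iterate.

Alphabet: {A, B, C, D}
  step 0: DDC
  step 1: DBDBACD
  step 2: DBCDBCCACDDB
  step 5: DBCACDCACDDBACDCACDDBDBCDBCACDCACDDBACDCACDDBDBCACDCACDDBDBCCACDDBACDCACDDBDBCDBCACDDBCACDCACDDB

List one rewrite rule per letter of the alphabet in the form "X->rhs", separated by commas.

A->C, B->C, C->ACD, D->DB

  step 1 ⇒ step 2: DBDBACD ⇒ DB·C·DB·C·C·ACD·DB
    A ↦ C
    B ↦ C
    C ↦ ACD
    D ↦ DB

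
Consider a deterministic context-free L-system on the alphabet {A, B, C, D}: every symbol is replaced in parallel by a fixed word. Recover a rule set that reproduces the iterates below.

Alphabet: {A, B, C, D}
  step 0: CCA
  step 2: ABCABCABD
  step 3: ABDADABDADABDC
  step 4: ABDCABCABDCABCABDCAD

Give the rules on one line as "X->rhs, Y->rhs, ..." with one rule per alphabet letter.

A->AB, B->D, C->AD, D->C

  step 3 ⇒ step 4: ABDADABDADABDC ⇒ AB·D·C·AB·C·AB·D·C·AB·C·AB·D·C·AD
    A ↦ AB
    B ↦ D
    C ↦ AD
    D ↦ C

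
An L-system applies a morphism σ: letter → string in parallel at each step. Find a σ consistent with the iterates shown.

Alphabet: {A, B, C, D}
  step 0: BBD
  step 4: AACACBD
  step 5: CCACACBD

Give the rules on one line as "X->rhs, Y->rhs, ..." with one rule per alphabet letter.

A->C, B->C, C->A, D->BD

  step 4 ⇒ step 5: AACACBD ⇒ C·C·A·C·A·C·BD
    A ↦ C
    B ↦ C
    C ↦ A
    D ↦ BD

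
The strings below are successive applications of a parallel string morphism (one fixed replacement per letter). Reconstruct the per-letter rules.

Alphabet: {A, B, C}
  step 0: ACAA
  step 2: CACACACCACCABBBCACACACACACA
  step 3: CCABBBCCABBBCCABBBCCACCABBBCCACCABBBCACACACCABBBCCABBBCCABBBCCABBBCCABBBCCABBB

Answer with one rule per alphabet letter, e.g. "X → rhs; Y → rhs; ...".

A->BBB, B->CA, C->CCA

  step 2 ⇒ step 3: CACACACCACCABBBCACACACACACA ⇒ CCA·BBB·CCA·BBB·CCA·BBB·CCA·CCA·BBB·CCA·CCA·BBB·CA·CA·CA·CCA·BBB·CCA·BBB·CCA·BBB·CCA·BBB·CCA·BBB·CCA·BBB
    A ↦ BBB
    B ↦ CA
    C ↦ CCA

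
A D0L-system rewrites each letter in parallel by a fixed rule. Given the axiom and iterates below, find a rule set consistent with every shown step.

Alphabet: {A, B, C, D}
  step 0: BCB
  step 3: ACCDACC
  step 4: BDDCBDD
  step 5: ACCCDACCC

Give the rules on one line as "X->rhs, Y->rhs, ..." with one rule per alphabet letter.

  step 4 ⇒ step 5: BDDCBDD ⇒ AC·C·C·D·AC·C·C
    B ↦ AC
    C ↦ D
    D ↦ C
  step 3 ⇒ step 4: ACCDACC ⇒ B·D·D·C·B·D·D
    A ↦ B

A->B, B->AC, C->D, D->C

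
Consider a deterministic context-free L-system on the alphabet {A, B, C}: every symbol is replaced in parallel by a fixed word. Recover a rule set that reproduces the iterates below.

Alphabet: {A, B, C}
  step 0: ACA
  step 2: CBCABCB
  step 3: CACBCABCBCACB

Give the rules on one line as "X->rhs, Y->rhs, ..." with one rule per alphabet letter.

  step 2 ⇒ step 3: CBCABCB ⇒ CA·CB·CA·B·CB·CA·CB
    A ↦ B
    B ↦ CB
    C ↦ CA

A->B, B->CB, C->CA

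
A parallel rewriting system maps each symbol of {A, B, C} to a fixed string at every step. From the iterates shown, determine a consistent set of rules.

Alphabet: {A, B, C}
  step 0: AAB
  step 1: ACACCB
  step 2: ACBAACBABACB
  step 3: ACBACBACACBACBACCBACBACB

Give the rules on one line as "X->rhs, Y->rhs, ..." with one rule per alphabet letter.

  step 2 ⇒ step 3: ACBAACBABACB ⇒ AC·BA·CB·AC·AC·BA·CB·AC·CB·AC·BA·CB
    A ↦ AC
    B ↦ CB
    C ↦ BA

A->AC, B->CB, C->BA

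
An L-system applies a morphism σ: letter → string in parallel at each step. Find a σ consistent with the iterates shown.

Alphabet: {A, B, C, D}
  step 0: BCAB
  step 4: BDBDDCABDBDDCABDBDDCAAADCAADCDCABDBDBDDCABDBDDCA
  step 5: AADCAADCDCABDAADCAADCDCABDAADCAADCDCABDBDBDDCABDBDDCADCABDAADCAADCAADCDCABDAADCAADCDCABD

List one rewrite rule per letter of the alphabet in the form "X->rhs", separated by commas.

  step 4 ⇒ step 5: BDBDDCABDBDDCABDBDDCAAADCAADCDCABDBDBDDCABDBDDCA ⇒ AA·DC·AA·DC·DC·A·BD·AA·DC·AA·DC·DC·A·BD·AA·DC·AA·DC·DC·A·BD·BD·BD·DC·A·BD·BD·DC·A·DC·A·BD·AA·DC·AA·DC·AA·DC·DC·A·BD·AA·DC·AA·DC·DC·A·BD
    A ↦ BD
    B ↦ AA
    C ↦ A
    D ↦ DC

A->BD, B->AA, C->A, D->DC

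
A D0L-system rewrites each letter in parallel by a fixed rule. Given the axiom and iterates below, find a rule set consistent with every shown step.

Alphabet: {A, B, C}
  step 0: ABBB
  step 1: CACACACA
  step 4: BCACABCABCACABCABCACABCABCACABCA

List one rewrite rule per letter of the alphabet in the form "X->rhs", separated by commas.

  step 0 ⇒ step 1: ABBB ⇒ CA·CA·CA·CA
    A ↦ CA
    B ↦ CA
    C ↦ B  (constrained at step 1)

A->CA, B->CA, C->B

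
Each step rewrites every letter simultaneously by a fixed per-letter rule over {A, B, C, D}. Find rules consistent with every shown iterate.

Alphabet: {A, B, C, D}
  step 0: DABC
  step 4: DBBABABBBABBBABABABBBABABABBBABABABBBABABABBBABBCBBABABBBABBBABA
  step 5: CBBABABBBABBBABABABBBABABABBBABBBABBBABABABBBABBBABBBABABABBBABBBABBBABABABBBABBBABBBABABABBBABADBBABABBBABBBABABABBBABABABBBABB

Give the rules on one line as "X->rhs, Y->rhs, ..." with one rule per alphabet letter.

A->BB, B->BA, C->DB, D->CB

  step 4 ⇒ step 5: DBBABABBBABBBABABABBBABABABBBABABABBBABABABBBABBCBBABABBBABBBABA ⇒ CB·BA·BA·BB·BA·BB·BA·BA·BA·BB·BA·BA·BA·BB·BA·BB·BA·BB·BA·BA·BA·BB·BA·BB·BA·BB·BA·BA·BA·BB·BA·BB·BA·BB·BA·BA·BA·BB·BA·BB·BA·BB·BA·BA·BA·BB·BA·BA·DB·BA·BA·BB·BA·BB·BA·BA·BA·BB·BA·BA·BA·BB·BA·BB
    A ↦ BB
    B ↦ BA
    C ↦ DB
    D ↦ CB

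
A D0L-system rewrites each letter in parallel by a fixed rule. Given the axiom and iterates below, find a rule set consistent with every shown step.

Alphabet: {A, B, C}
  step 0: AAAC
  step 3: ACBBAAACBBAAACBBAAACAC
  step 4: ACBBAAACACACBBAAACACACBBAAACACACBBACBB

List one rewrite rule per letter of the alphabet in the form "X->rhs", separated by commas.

  step 3 ⇒ step 4: ACBBAAACBBAAACBBAAACAC ⇒ AC·BB·A·A·AC·AC·AC·BB·A·A·AC·AC·AC·BB·A·A·AC·AC·AC·BB·AC·BB
    A ↦ AC
    B ↦ A
    C ↦ BB

A->AC, B->A, C->BB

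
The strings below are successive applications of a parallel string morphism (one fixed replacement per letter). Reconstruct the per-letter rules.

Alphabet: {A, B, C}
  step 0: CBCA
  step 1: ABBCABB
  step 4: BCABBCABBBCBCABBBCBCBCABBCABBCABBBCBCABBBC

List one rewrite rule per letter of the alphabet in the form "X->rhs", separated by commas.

  step 0 ⇒ step 1: CBCA ⇒ AB·BC·AB·B
    A ↦ B
    B ↦ BC
    C ↦ AB

A->B, B->BC, C->AB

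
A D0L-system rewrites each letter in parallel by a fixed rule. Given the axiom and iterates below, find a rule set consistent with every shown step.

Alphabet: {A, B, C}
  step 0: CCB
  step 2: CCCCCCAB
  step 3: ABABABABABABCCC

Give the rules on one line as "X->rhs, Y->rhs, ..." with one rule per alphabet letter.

  step 2 ⇒ step 3: CCCCCCAB ⇒ AB·AB·AB·AB·AB·AB·CC·C
    A ↦ CC
    B ↦ C
    C ↦ AB

A->CC, B->C, C->AB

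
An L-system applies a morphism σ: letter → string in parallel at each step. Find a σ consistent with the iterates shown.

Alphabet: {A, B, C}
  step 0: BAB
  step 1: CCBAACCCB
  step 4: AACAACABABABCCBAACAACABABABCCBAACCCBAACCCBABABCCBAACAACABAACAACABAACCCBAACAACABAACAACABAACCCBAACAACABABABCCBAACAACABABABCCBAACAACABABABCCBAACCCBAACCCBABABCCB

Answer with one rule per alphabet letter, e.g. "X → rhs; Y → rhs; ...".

  step 0 ⇒ step 1: BAB ⇒ CCB·AAC·CCB
    A ↦ AAC
    B ↦ CCB
    C ↦ AB  (constrained at step 1)

A->AAC, B->CCB, C->AB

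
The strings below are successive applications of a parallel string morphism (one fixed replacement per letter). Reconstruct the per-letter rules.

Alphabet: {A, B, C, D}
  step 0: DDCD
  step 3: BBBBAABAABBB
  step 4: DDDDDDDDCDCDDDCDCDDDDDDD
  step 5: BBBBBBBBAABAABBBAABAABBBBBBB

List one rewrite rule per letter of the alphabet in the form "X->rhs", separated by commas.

  step 4 ⇒ step 5: DDDDDDDDCDCDDDCDCDDDDDDD ⇒ B·B·B·B·B·B·B·B·AA·B·AA·B·B·B·AA·B·AA·B·B·B·B·B·B·B
    C ↦ AA
    D ↦ B
  step 3 ⇒ step 4: BBBBAABAABBB ⇒ DD·DD·DD·DD·CD·CD·DD·CD·CD·DD·DD·DD
    A ↦ CD
  step 3 ⇒ step 4: BBBBAABAABBB ⇒ DD·DD·DD·DD·CD·CD·DD·CD·CD·DD·DD·DD
    B ↦ DD

A->CD, B->DD, C->AA, D->B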